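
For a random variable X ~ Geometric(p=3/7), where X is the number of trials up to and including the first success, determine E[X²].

Using the identity E[X²] = Var(X) + (E[X])²:
E[X] = \frac{7}{3}
Var(X) = \frac{28}{9}
E[X²] = \frac{28}{9} + (\frac{7}{3})²
= \frac{77}{9}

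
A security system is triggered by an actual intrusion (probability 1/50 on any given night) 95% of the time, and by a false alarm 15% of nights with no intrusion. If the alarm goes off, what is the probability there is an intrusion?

Let D = the rare event, + = positive/flagged.
P(D) = 1/50
P(+|D) = 95/100 = 19/20
P(+|D') = 15/100 = 3/20
P(+) = P(+|D)P(D) + P(+|D')P(D')
     = \frac{19}{20} × \frac{1}{50} + \frac{3}{20} × \frac{49}{50}
     = \frac{83}{500}
P(D|+) = P(+|D)P(D)/P(+) = \frac{19}{166}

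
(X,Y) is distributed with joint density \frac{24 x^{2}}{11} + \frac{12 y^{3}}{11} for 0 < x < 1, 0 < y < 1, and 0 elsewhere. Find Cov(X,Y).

E[XY] = ∫∫ xy × f(x,y) dx dy = \frac{21}{55}
E[X] = \frac{15}{22}
E[Y] = \frac{32}{55}
Cov(X,Y) = E[XY] - E[X]E[Y] = - \frac{9}{605}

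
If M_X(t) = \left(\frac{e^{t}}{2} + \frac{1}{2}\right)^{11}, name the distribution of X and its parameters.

The MGF M(t) = \left(\frac{e^{t}}{2} + \frac{1}{2}\right)^{11} is the standard form for the Binomial distribution.
Comparing with the known MGF formula identifies: Binomial(n=11, p=1/2)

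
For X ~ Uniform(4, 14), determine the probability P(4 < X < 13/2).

P(4 < X < 13/2) = ∫_{4}^{13/2} f(x) dx
where f(x) = \frac{1}{10}
= \frac{1}{4}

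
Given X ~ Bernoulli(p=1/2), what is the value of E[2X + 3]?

For X ~ Bernoulli(p=1/2):
E[X] = \frac{1}{2}
E[2X + 3] = 2 × E[X] + 3 = 4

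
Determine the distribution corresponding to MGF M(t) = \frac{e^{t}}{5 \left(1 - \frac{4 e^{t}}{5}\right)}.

The MGF M(t) = \frac{e^{t}}{5 \left(1 - \frac{4 e^{t}}{5}\right)} is the standard form for the Geometric distribution.
Comparing with the known MGF formula identifies: Geometric(p=1/5), X = trial number of first success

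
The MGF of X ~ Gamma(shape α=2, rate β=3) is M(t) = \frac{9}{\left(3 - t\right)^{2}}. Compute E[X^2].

To find E[X^2], compute M^(2)(0):
M^(1)(t) = \frac{18}{\left(3 - t\right)^{3}}
M^(2)(t) = \frac{54}{\left(3 - t\right)^{4}}
M^(2)(0) = \frac{2}{3}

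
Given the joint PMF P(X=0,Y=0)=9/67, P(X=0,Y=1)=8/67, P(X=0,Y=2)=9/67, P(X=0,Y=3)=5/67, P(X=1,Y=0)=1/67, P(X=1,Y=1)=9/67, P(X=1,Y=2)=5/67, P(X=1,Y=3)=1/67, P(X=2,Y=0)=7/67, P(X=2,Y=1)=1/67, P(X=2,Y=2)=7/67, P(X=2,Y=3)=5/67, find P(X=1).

P(X=1) = P(X=1,Y=0) + P(X=1,Y=1) + P(X=1,Y=2) + P(X=1,Y=3)
= 1/67 + 9/67 + 5/67 + 1/67
= 16/67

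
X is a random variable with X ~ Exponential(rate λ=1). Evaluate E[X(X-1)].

E[X(X-1)] = E[X² - X] = E[X²] - E[X]
E[X] = 1
E[X²] = Var(X) + (E[X])² = 1 + (1)² = 2
E[X(X-1)] = 2 - 1 = 1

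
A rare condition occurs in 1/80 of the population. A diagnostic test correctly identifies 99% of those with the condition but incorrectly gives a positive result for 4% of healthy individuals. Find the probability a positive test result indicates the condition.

Let D = the rare event, + = positive/flagged.
P(D) = 1/80
P(+|D) = 99/100
P(+|D') = 4/100 = 1/25
P(+) = P(+|D)P(D) + P(+|D')P(D')
     = \frac{99}{100} × \frac{1}{80} + \frac{1}{25} × \frac{79}{80}
     = \frac{83}{1600}
P(D|+) = P(+|D)P(D)/P(+) = \frac{99}{415}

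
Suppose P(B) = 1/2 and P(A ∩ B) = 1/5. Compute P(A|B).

P(A|B) = P(A ∩ B) / P(B)
= (1/5) / (1/2)
= 2/5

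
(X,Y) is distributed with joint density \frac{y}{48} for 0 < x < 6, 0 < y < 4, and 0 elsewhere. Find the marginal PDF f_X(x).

f_X(x) = ∫_0^4 f(x,y) dy
= ∫_0^4 \frac{y}{48} dy
= \frac{1}{6} for 0 < x < 6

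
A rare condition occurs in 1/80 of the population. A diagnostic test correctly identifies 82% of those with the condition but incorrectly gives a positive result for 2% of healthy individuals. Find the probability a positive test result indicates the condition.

Let D = the rare event, + = positive/flagged.
P(D) = 1/80
P(+|D) = 82/100 = 41/50
P(+|D') = 2/100 = 1/50
P(+) = P(+|D)P(D) + P(+|D')P(D')
     = \frac{41}{50} × \frac{1}{80} + \frac{1}{50} × \frac{79}{80}
     = \frac{3}{100}
P(D|+) = P(+|D)P(D)/P(+) = \frac{41}{120}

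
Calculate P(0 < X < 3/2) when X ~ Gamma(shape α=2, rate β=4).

P(0 < X < 3/2) = ∫_{0}^{3/2} f(x) dx
where f(x) = 16 x e^{- 4 x}
= 1 - \frac{7}{e^{6}}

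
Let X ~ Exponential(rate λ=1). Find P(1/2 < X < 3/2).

P(1/2 < X < 3/2) = ∫_{1/2}^{3/2} f(x) dx
where f(x) = e^{- x}
= - \frac{1 - e}{e^{\frac{3}{2}}}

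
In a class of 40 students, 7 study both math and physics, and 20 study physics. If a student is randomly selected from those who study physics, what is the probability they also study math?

P(A ∩ B) = 7/40
P(B) = 20/40 = 1/2
P(A|B) = P(A ∩ B) / P(B) = (7/40) / (1/2) = 7/20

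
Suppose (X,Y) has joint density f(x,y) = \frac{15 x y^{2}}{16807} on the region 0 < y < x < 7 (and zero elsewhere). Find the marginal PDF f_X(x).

f_X(x) = ∫_0^x \frac{15 x y^{2}}{16807} dy = \frac{5 x^{4}}{16807}
for 0 < x < 7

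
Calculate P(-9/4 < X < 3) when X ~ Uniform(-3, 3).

P(-9/4 < X < 3) = ∫_{-9/4}^{3} f(x) dx
where f(x) = \frac{1}{6}
= \frac{7}{8}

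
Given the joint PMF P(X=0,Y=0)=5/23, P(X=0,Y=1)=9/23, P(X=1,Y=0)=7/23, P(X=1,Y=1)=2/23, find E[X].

First find marginal of X:
P(X=0) = 14/23
P(X=1) = 9/23
E[X] = 0 × 14/23 + 1 × 9/23 = 9/23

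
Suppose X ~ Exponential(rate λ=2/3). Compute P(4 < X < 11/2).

P(4 < X < 11/2) = ∫_{4}^{11/2} f(x) dx
where f(x) = \frac{2 e^{- \frac{2 x}{3}}}{3}
= - \frac{1 - e}{e^{\frac{11}{3}}}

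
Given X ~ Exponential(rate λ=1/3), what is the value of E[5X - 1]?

For X ~ Exponential(rate λ=1/3):
E[X] = 3
E[5X - 1] = 5 × E[X] - 1 = 14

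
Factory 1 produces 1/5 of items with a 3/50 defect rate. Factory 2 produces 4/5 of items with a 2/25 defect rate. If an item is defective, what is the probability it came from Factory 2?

Using Bayes' theorem:
P(F1) = 1/5, P(D|F1) = 3/50
P(F2) = 4/5, P(D|F2) = 2/25
P(D) = P(D|F1)P(F1) + P(D|F2)P(F2)
     = \frac{19}{250}
P(F2|D) = P(D|F2)P(F2) / P(D)
= \frac{16}{19}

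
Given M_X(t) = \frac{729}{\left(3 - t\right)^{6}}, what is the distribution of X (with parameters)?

The MGF M(t) = \frac{729}{\left(3 - t\right)^{6}} is the standard form for the Gamma distribution.
Comparing with the known MGF formula identifies: Gamma(shape α=6, rate β=3)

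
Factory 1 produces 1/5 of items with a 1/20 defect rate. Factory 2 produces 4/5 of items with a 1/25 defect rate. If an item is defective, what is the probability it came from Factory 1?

Using Bayes' theorem:
P(F1) = 1/5, P(D|F1) = 1/20
P(F2) = 4/5, P(D|F2) = 1/25
P(D) = P(D|F1)P(F1) + P(D|F2)P(F2)
     = \frac{21}{500}
P(F1|D) = P(D|F1)P(F1) / P(D)
= \frac{5}{21}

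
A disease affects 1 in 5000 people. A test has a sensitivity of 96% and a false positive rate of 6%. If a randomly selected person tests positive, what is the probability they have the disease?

Let D = the rare event, + = positive/flagged.
P(D) = 1/5000
P(+|D) = 96/100 = 24/25
P(+|D') = 6/100 = 3/50
P(+) = P(+|D)P(D) + P(+|D')P(D')
     = \frac{24}{25} × \frac{1}{5000} + \frac{3}{50} × \frac{4999}{5000}
     = \frac{3009}{50000}
P(D|+) = P(+|D)P(D)/P(+) = \frac{16}{5015}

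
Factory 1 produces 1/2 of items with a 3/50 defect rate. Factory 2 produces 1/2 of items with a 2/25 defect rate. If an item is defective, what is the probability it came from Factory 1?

Using Bayes' theorem:
P(F1) = 1/2, P(D|F1) = 3/50
P(F2) = 1/2, P(D|F2) = 2/25
P(D) = P(D|F1)P(F1) + P(D|F2)P(F2)
     = \frac{7}{100}
P(F1|D) = P(D|F1)P(F1) / P(D)
= \frac{3}{7}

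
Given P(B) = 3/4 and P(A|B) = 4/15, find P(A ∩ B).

By definition, P(A|B) = P(A ∩ B) / P(B)
So P(A ∩ B) = P(A|B) × P(B)
= 4/15 × 3/4
= 1/5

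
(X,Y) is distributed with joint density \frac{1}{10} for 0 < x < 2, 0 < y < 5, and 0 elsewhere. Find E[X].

f_X(x) = ∫_0^5 \frac{1}{10} dy = \frac{1}{2}
E[X] = ∫_0^2 x × (\frac{1}{2}) dx = 1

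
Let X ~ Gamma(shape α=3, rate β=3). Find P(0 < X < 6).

P(0 < X < 6) = ∫_{0}^{6} f(x) dx
where f(x) = \frac{27 x^{2} e^{- 3 x}}{2}
= 1 - \frac{181}{e^{18}}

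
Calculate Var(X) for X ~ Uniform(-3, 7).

For X ~ Uniform(-3, 7):
Var(X) = \frac{25}{3}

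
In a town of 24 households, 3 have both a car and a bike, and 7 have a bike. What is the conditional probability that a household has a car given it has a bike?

P(A ∩ B) = 3/24 = 1/8
P(B) = 7/24
P(A|B) = P(A ∩ B) / P(B) = (1/8) / (7/24) = 3/7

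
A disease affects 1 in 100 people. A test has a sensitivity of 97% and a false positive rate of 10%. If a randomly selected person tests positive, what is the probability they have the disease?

Let D = the rare event, + = positive/flagged.
P(D) = 1/100
P(+|D) = 97/100
P(+|D') = 10/100 = 1/10
P(+) = P(+|D)P(D) + P(+|D')P(D')
     = \frac{97}{100} × \frac{1}{100} + \frac{1}{10} × \frac{99}{100}
     = \frac{1087}{10000}
P(D|+) = P(+|D)P(D)/P(+) = \frac{97}{1087}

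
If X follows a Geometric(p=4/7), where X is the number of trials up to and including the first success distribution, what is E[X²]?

Using the identity E[X²] = Var(X) + (E[X])²:
E[X] = \frac{7}{4}
Var(X) = \frac{21}{16}
E[X²] = \frac{21}{16} + (\frac{7}{4})²
= \frac{35}{8}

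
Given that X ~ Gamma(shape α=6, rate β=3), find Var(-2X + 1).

For X ~ Gamma(shape α=6, rate β=3):
Var(X) = \frac{2}{3}
Var(-2X + 1) = (-2)² × Var(X) = 4 × \frac{2}{3} = \frac{8}{3}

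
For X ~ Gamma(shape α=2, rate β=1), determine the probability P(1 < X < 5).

P(1 < X < 5) = ∫_{1}^{5} f(x) dx
where f(x) = x e^{- x}
= \frac{2 \left(-3 + e^{4}\right)}{e^{5}}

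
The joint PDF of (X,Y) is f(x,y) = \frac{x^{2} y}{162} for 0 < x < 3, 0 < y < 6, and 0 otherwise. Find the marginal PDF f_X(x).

f_X(x) = ∫_0^6 f(x,y) dy
= ∫_0^6 \frac{x^{2} y}{162} dy
= \frac{x^{2}}{9} for 0 < x < 3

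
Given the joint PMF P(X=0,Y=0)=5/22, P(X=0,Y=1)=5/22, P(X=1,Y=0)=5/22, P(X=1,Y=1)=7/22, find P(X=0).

P(X=0) = P(X=0,Y=0) + P(X=0,Y=1)
= 5/22 + 5/22
= 5/11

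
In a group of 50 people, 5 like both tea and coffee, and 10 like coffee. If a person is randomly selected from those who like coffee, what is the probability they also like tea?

P(A ∩ B) = 5/50 = 1/10
P(B) = 10/50 = 1/5
P(A|B) = P(A ∩ B) / P(B) = (1/10) / (1/5) = 1/2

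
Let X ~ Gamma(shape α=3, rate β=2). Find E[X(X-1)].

E[X(X-1)] = E[X² - X] = E[X²] - E[X]
E[X] = \frac{3}{2}
E[X²] = Var(X) + (E[X])² = \frac{3}{4} + (\frac{3}{2})² = 3
E[X(X-1)] = 3 - \frac{3}{2} = \frac{3}{2}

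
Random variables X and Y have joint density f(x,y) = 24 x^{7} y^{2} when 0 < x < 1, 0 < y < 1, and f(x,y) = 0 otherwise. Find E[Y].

E[Y] = ∫_0^1 ∫_0^1 y × f(x,y) dx dy
= \frac{3}{4}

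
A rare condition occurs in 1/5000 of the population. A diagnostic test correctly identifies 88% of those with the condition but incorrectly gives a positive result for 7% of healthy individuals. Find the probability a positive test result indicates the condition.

Let D = the rare event, + = positive/flagged.
P(D) = 1/5000
P(+|D) = 88/100 = 22/25
P(+|D') = 7/100
P(+) = P(+|D)P(D) + P(+|D')P(D')
     = \frac{22}{25} × \frac{1}{5000} + \frac{7}{100} × \frac{4999}{5000}
     = \frac{35081}{500000}
P(D|+) = P(+|D)P(D)/P(+) = \frac{88}{35081}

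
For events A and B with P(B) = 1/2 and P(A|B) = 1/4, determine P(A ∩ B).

By definition, P(A|B) = P(A ∩ B) / P(B)
So P(A ∩ B) = P(A|B) × P(B)
= 1/4 × 1/2
= 1/8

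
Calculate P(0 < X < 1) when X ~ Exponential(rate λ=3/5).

P(0 < X < 1) = ∫_{0}^{1} f(x) dx
where f(x) = \frac{3 e^{- \frac{3 x}{5}}}{5}
= 1 - e^{- \frac{3}{5}}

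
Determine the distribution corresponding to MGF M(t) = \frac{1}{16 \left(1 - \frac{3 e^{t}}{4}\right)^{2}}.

The MGF M(t) = \frac{1}{16 \left(1 - \frac{3 e^{t}}{4}\right)^{2}} is the standard form for the NegativeBinomial distribution.
Comparing with the known MGF formula identifies: NegBin(r=2, p=1/4), X = failures before r-th success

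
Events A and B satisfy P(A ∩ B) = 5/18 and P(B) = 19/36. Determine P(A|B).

P(A|B) = P(A ∩ B) / P(B)
= (5/18) / (19/36)
= 10/19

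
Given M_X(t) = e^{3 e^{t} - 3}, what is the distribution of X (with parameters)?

The MGF M(t) = e^{3 e^{t} - 3} is the standard form for the Poisson distribution.
Comparing with the known MGF formula identifies: Poisson(λ=3)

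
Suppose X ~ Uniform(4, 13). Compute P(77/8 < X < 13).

P(77/8 < X < 13) = ∫_{77/8}^{13} f(x) dx
where f(x) = \frac{1}{9}
= \frac{3}{8}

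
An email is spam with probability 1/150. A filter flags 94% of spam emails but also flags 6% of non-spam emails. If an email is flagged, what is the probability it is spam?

Let D = the rare event, + = positive/flagged.
P(D) = 1/150
P(+|D) = 94/100 = 47/50
P(+|D') = 6/100 = 3/50
P(+) = P(+|D)P(D) + P(+|D')P(D')
     = \frac{47}{50} × \frac{1}{150} + \frac{3}{50} × \frac{149}{150}
     = \frac{247}{3750}
P(D|+) = P(+|D)P(D)/P(+) = \frac{47}{494}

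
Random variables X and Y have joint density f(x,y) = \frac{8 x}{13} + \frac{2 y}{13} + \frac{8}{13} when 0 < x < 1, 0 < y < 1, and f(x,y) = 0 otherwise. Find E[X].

E[X] = ∫_0^1 ∫_0^1 x × f(x,y) dy dx
= ∫_0^1 ∫_0^1 x × (\frac{8 x}{13} + \frac{2 y}{13} + \frac{8}{13}) dy dx
= \frac{43}{78}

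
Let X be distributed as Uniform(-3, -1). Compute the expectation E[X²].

Using the identity E[X²] = Var(X) + (E[X])²:
E[X] = -2
Var(X) = \frac{1}{3}
E[X²] = \frac{1}{3} + (-2)²
= \frac{13}{3}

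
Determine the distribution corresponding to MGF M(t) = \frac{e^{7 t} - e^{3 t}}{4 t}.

The MGF M(t) = \frac{e^{7 t} - e^{3 t}}{4 t} is the standard form for the Uniform distribution.
Comparing with the known MGF formula identifies: Uniform(3, 7)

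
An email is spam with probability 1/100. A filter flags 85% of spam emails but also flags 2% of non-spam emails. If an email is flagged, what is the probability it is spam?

Let D = the rare event, + = positive/flagged.
P(D) = 1/100
P(+|D) = 85/100 = 17/20
P(+|D') = 2/100 = 1/50
P(+) = P(+|D)P(D) + P(+|D')P(D')
     = \frac{17}{20} × \frac{1}{100} + \frac{1}{50} × \frac{99}{100}
     = \frac{283}{10000}
P(D|+) = P(+|D)P(D)/P(+) = \frac{85}{283}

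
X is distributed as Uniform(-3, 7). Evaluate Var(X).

For X ~ Uniform(-3, 7):
Var(X) = \frac{25}{3}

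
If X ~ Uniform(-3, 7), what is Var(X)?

For X ~ Uniform(-3, 7):
Var(X) = \frac{25}{3}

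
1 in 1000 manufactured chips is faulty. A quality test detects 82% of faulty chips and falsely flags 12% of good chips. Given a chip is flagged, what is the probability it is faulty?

Let D = the rare event, + = positive/flagged.
P(D) = 1/1000
P(+|D) = 82/100 = 41/50
P(+|D') = 12/100 = 3/25
P(+) = P(+|D)P(D) + P(+|D')P(D')
     = \frac{41}{50} × \frac{1}{1000} + \frac{3}{25} × \frac{999}{1000}
     = \frac{1207}{10000}
P(D|+) = P(+|D)P(D)/P(+) = \frac{41}{6035}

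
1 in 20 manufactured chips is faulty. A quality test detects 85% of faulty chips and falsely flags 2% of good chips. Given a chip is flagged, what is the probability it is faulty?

Let D = the rare event, + = positive/flagged.
P(D) = 1/20
P(+|D) = 85/100 = 17/20
P(+|D') = 2/100 = 1/50
P(+) = P(+|D)P(D) + P(+|D')P(D')
     = \frac{17}{20} × \frac{1}{20} + \frac{1}{50} × \frac{19}{20}
     = \frac{123}{2000}
P(D|+) = P(+|D)P(D)/P(+) = \frac{85}{123}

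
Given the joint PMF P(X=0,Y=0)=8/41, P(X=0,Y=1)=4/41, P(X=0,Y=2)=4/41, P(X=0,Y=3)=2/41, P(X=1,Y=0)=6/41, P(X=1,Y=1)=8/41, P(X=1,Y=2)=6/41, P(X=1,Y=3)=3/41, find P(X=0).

P(X=0) = P(X=0,Y=0) + P(X=0,Y=1) + P(X=0,Y=2) + P(X=0,Y=3)
= 8/41 + 4/41 + 4/41 + 2/41
= 18/41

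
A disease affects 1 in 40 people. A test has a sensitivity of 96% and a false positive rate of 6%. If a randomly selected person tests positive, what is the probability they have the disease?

Let D = the rare event, + = positive/flagged.
P(D) = 1/40
P(+|D) = 96/100 = 24/25
P(+|D') = 6/100 = 3/50
P(+) = P(+|D)P(D) + P(+|D')P(D')
     = \frac{24}{25} × \frac{1}{40} + \frac{3}{50} × \frac{39}{40}
     = \frac{33}{400}
P(D|+) = P(+|D)P(D)/P(+) = \frac{16}{55}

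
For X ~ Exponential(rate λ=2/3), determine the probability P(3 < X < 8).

P(3 < X < 8) = ∫_{3}^{8} f(x) dx
where f(x) = \frac{2 e^{- \frac{2 x}{3}}}{3}
= - \frac{1}{e^{\frac{16}{3}}} + e^{-2}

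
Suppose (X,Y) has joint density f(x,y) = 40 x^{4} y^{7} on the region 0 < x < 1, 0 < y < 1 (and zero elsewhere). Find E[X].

E[X] = ∫_0^1 ∫_0^1 x × f(x,y) dy dx
= ∫_0^1 ∫_0^1 x × (40 x^{4} y^{7}) dy dx
= \frac{5}{6}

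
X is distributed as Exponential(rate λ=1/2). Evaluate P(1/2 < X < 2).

P(1/2 < X < 2) = ∫_{1/2}^{2} f(x) dx
where f(x) = \frac{e^{- \frac{x}{2}}}{2}
= - \frac{1}{e} + e^{- \frac{1}{4}}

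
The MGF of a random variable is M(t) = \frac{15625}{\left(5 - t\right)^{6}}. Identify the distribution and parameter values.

The MGF M(t) = \frac{15625}{\left(5 - t\right)^{6}} is the standard form for the Gamma distribution.
Comparing with the known MGF formula identifies: Gamma(shape α=6, rate β=5)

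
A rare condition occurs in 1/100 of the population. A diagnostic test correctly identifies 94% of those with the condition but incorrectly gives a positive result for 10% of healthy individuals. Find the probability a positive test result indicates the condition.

Let D = the rare event, + = positive/flagged.
P(D) = 1/100
P(+|D) = 94/100 = 47/50
P(+|D') = 10/100 = 1/10
P(+) = P(+|D)P(D) + P(+|D')P(D')
     = \frac{47}{50} × \frac{1}{100} + \frac{1}{10} × \frac{99}{100}
     = \frac{271}{2500}
P(D|+) = P(+|D)P(D)/P(+) = \frac{47}{542}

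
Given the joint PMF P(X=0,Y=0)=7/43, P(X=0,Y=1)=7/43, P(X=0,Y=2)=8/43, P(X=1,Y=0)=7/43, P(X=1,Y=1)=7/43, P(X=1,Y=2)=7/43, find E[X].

First find marginal of X:
P(X=0) = 22/43
P(X=1) = 21/43
E[X] = 0 × 22/43 + 1 × 21/43 = 21/43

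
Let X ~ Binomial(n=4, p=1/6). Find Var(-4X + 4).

For X ~ Binomial(n=4, p=1/6):
Var(X) = \frac{5}{9}
Var(-4X + 4) = (-4)² × Var(X) = 16 × \frac{5}{9} = \frac{80}{9}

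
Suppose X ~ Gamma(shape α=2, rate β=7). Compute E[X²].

Using the identity E[X²] = Var(X) + (E[X])²:
E[X] = \frac{2}{7}
Var(X) = \frac{2}{49}
E[X²] = \frac{2}{49} + (\frac{2}{7})²
= \frac{6}{49}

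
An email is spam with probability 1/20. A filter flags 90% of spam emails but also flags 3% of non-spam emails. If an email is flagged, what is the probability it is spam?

Let D = the rare event, + = positive/flagged.
P(D) = 1/20
P(+|D) = 90/100 = 9/10
P(+|D') = 3/100
P(+) = P(+|D)P(D) + P(+|D')P(D')
     = \frac{9}{10} × \frac{1}{20} + \frac{3}{100} × \frac{19}{20}
     = \frac{147}{2000}
P(D|+) = P(+|D)P(D)/P(+) = \frac{30}{49}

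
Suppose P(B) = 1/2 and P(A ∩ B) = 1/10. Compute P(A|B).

P(A|B) = P(A ∩ B) / P(B)
= (1/10) / (1/2)
= 1/5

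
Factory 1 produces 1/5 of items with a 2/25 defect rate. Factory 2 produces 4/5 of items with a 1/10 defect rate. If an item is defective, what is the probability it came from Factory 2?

Using Bayes' theorem:
P(F1) = 1/5, P(D|F1) = 2/25
P(F2) = 4/5, P(D|F2) = 1/10
P(D) = P(D|F1)P(F1) + P(D|F2)P(F2)
     = \frac{12}{125}
P(F2|D) = P(D|F2)P(F2) / P(D)
= \frac{5}{6}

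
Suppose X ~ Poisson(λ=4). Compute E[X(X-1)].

E[X(X-1)] = E[X² - X] = E[X²] - E[X]
E[X] = 4
E[X²] = Var(X) + (E[X])² = 4 + (4)² = 20
E[X(X-1)] = 20 - 4 = 16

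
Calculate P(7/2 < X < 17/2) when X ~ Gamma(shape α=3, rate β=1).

P(7/2 < X < 17/2) = ∫_{7/2}^{17/2} f(x) dx
where f(x) = \frac{x^{2} e^{- x}}{2}
= \frac{5 \left(-73 + 17 e^{5}\right)}{8 e^{\frac{17}{2}}}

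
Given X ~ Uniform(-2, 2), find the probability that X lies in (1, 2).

P(1 < X < 2) = ∫_{1}^{2} f(x) dx
where f(x) = \frac{1}{4}
= \frac{1}{4}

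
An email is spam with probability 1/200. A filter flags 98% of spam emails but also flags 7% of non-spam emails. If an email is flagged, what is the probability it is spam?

Let D = the rare event, + = positive/flagged.
P(D) = 1/200
P(+|D) = 98/100 = 49/50
P(+|D') = 7/100
P(+) = P(+|D)P(D) + P(+|D')P(D')
     = \frac{49}{50} × \frac{1}{200} + \frac{7}{100} × \frac{199}{200}
     = \frac{1491}{20000}
P(D|+) = P(+|D)P(D)/P(+) = \frac{14}{213}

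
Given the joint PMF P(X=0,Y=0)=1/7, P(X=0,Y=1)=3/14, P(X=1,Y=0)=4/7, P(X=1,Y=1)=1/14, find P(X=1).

P(X=1) = P(X=1,Y=0) + P(X=1,Y=1)
= 4/7 + 1/14
= 9/14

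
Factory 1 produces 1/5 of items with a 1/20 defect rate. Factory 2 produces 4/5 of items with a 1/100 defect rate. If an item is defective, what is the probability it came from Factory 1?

Using Bayes' theorem:
P(F1) = 1/5, P(D|F1) = 1/20
P(F2) = 4/5, P(D|F2) = 1/100
P(D) = P(D|F1)P(F1) + P(D|F2)P(F2)
     = \frac{9}{500}
P(F1|D) = P(D|F1)P(F1) / P(D)
= \frac{5}{9}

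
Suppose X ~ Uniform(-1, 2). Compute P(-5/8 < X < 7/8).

P(-5/8 < X < 7/8) = ∫_{-5/8}^{7/8} f(x) dx
where f(x) = \frac{1}{3}
= \frac{1}{2}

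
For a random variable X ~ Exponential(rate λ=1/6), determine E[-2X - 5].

For X ~ Exponential(rate λ=1/6):
E[X] = 6
E[-2X - 5] = -2 × E[X] - 5 = -17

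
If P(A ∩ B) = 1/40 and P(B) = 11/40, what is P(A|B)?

P(A|B) = P(A ∩ B) / P(B)
= (1/40) / (11/40)
= 1/11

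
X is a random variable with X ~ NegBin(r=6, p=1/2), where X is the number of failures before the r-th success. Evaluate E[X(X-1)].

E[X(X-1)] = E[X² - X] = E[X²] - E[X]
E[X] = 6
E[X²] = Var(X) + (E[X])² = 12 + (6)² = 48
E[X(X-1)] = 48 - 6 = 42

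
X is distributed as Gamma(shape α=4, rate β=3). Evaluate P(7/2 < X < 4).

P(7/2 < X < 4) = ∫_{7/2}^{4} f(x) dx
where f(x) = \frac{27 x^{3} e^{- 3 x}}{2}
= - \frac{373}{e^{12}} + \frac{4153}{16 e^{\frac{21}{2}}}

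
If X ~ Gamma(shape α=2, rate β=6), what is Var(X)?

For X ~ Gamma(shape α=2, rate β=6):
Var(X) = \frac{1}{18}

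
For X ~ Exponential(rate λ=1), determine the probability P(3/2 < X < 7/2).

P(3/2 < X < 7/2) = ∫_{3/2}^{7/2} f(x) dx
where f(x) = e^{- x}
= - \frac{1 - e^{2}}{e^{\frac{7}{2}}}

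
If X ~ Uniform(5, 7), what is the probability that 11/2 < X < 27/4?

P(11/2 < X < 27/4) = ∫_{11/2}^{27/4} f(x) dx
where f(x) = \frac{1}{2}
= \frac{5}{8}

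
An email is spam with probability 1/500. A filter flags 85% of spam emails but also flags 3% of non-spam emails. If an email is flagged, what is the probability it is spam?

Let D = the rare event, + = positive/flagged.
P(D) = 1/500
P(+|D) = 85/100 = 17/20
P(+|D') = 3/100
P(+) = P(+|D)P(D) + P(+|D')P(D')
     = \frac{17}{20} × \frac{1}{500} + \frac{3}{100} × \frac{499}{500}
     = \frac{791}{25000}
P(D|+) = P(+|D)P(D)/P(+) = \frac{85}{1582}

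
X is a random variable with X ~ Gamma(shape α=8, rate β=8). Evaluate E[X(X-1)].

E[X(X-1)] = E[X² - X] = E[X²] - E[X]
E[X] = 1
E[X²] = Var(X) + (E[X])² = \frac{1}{8} + (1)² = \frac{9}{8}
E[X(X-1)] = \frac{9}{8} - 1 = \frac{1}{8}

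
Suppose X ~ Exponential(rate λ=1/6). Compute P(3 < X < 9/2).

P(3 < X < 9/2) = ∫_{3}^{9/2} f(x) dx
where f(x) = \frac{e^{- \frac{x}{6}}}{6}
= - \frac{1}{e^{\frac{3}{4}}} + e^{- \frac{1}{2}}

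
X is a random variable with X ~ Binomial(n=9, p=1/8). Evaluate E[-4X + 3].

For X ~ Binomial(n=9, p=1/8):
E[X] = \frac{9}{8}
E[-4X + 3] = -4 × E[X] + 3 = - \frac{3}{2}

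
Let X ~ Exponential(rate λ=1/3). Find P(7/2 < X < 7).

P(7/2 < X < 7) = ∫_{7/2}^{7} f(x) dx
where f(x) = \frac{e^{- \frac{x}{3}}}{3}
= - \frac{1}{e^{\frac{7}{3}}} + e^{- \frac{7}{6}}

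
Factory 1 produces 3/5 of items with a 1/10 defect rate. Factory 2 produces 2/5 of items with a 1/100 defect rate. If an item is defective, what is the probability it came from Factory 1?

Using Bayes' theorem:
P(F1) = 3/5, P(D|F1) = 1/10
P(F2) = 2/5, P(D|F2) = 1/100
P(D) = P(D|F1)P(F1) + P(D|F2)P(F2)
     = \frac{8}{125}
P(F1|D) = P(D|F1)P(F1) / P(D)
= \frac{15}{16}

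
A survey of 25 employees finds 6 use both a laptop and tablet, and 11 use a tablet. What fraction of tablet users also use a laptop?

P(A ∩ B) = 6/25
P(B) = 11/25
P(A|B) = P(A ∩ B) / P(B) = (6/25) / (11/25) = 6/11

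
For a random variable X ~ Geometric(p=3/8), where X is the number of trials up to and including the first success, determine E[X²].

Using the identity E[X²] = Var(X) + (E[X])²:
E[X] = \frac{8}{3}
Var(X) = \frac{40}{9}
E[X²] = \frac{40}{9} + (\frac{8}{3})²
= \frac{104}{9}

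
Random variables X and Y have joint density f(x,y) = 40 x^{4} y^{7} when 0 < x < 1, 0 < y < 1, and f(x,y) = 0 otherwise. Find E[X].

E[X] = ∫_0^1 ∫_0^1 x × f(x,y) dy dx
= ∫_0^1 ∫_0^1 x × (40 x^{4} y^{7}) dy dx
= \frac{5}{6}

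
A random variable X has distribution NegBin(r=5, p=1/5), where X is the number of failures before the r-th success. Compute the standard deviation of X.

For X ~ NegBin(r=5, p=1/5), where X is the number of failures before the r-th success:
Var(X) = 100
SD(X) = √(Var(X)) = √(100) = 10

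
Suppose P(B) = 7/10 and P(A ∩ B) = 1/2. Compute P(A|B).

P(A|B) = P(A ∩ B) / P(B)
= (1/2) / (7/10)
= 5/7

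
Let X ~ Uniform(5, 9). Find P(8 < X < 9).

P(8 < X < 9) = ∫_{8}^{9} f(x) dx
where f(x) = \frac{1}{4}
= \frac{1}{4}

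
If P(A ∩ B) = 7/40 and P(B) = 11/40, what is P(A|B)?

P(A|B) = P(A ∩ B) / P(B)
= (7/40) / (11/40)
= 7/11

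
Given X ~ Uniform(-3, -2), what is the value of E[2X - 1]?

For X ~ Uniform(-3, -2):
E[X] = - \frac{5}{2}
E[2X - 1] = 2 × E[X] - 1 = -6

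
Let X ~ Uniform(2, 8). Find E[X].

For X ~ Uniform(2, 8), the expected value is:
E[X] = 5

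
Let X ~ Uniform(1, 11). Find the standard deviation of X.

For X ~ Uniform(1, 11):
Var(X) = \frac{25}{3}
SD(X) = √(Var(X)) = √(\frac{25}{3}) = \frac{5 \sqrt{3}}{3}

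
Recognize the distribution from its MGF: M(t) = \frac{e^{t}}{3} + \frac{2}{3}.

The MGF M(t) = \frac{e^{t}}{3} + \frac{2}{3} is the standard form for the Bernoulli distribution.
Comparing with the known MGF formula identifies: Bernoulli(p=1/3)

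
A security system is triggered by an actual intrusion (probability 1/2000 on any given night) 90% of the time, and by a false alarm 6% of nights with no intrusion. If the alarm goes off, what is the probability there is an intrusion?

Let D = the rare event, + = positive/flagged.
P(D) = 1/2000
P(+|D) = 90/100 = 9/10
P(+|D') = 6/100 = 3/50
P(+) = P(+|D)P(D) + P(+|D')P(D')
     = \frac{9}{10} × \frac{1}{2000} + \frac{3}{50} × \frac{1999}{2000}
     = \frac{3021}{50000}
P(D|+) = P(+|D)P(D)/P(+) = \frac{15}{2014}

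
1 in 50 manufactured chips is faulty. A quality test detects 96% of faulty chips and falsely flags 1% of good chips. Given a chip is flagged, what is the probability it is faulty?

Let D = the rare event, + = positive/flagged.
P(D) = 1/50
P(+|D) = 96/100 = 24/25
P(+|D') = 1/100
P(+) = P(+|D)P(D) + P(+|D')P(D')
     = \frac{24}{25} × \frac{1}{50} + \frac{1}{100} × \frac{49}{50}
     = \frac{29}{1000}
P(D|+) = P(+|D)P(D)/P(+) = \frac{96}{145}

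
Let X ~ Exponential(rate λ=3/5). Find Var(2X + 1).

For X ~ Exponential(rate λ=3/5):
Var(X) = \frac{25}{9}
Var(2X + 1) = (2)² × Var(X) = 4 × \frac{25}{9} = \frac{100}{9}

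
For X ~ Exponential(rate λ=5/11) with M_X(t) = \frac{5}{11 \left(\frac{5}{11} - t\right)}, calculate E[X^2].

To find E[X^2], compute M^(2)(0):
M^(1)(t) = \frac{5}{11 \left(\frac{5}{11} - t\right)^{2}}
M^(2)(t) = \frac{10}{11 \left(\frac{5}{11} - t\right)^{3}}
M^(2)(0) = \frac{242}{25}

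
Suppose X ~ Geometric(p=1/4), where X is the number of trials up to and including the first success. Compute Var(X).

For X ~ Geometric(p=1/4), where X is the number of trials up to and including the first success:
Var(X) = 12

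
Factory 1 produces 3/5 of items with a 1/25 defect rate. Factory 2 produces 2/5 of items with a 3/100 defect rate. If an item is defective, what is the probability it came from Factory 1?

Using Bayes' theorem:
P(F1) = 3/5, P(D|F1) = 1/25
P(F2) = 2/5, P(D|F2) = 3/100
P(D) = P(D|F1)P(F1) + P(D|F2)P(F2)
     = \frac{9}{250}
P(F1|D) = P(D|F1)P(F1) / P(D)
= \frac{2}{3}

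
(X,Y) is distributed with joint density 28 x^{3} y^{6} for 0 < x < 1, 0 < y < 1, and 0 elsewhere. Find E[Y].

E[Y] = ∫_0^1 ∫_0^1 y × f(x,y) dx dy
= \frac{7}{8}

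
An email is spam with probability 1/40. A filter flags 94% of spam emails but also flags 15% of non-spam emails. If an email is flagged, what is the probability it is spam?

Let D = the rare event, + = positive/flagged.
P(D) = 1/40
P(+|D) = 94/100 = 47/50
P(+|D') = 15/100 = 3/20
P(+) = P(+|D)P(D) + P(+|D')P(D')
     = \frac{47}{50} × \frac{1}{40} + \frac{3}{20} × \frac{39}{40}
     = \frac{679}{4000}
P(D|+) = P(+|D)P(D)/P(+) = \frac{94}{679}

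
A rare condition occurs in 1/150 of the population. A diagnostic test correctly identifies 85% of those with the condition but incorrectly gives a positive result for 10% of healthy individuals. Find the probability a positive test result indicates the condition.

Let D = the rare event, + = positive/flagged.
P(D) = 1/150
P(+|D) = 85/100 = 17/20
P(+|D') = 10/100 = 1/10
P(+) = P(+|D)P(D) + P(+|D')P(D')
     = \frac{17}{20} × \frac{1}{150} + \frac{1}{10} × \frac{149}{150}
     = \frac{21}{200}
P(D|+) = P(+|D)P(D)/P(+) = \frac{17}{315}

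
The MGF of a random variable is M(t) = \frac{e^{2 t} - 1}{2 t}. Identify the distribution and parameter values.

The MGF M(t) = \frac{e^{2 t} - 1}{2 t} is the standard form for the Uniform distribution.
Comparing with the known MGF formula identifies: Uniform(0, 2)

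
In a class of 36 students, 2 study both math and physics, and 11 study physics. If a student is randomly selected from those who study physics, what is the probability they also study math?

P(A ∩ B) = 2/36 = 1/18
P(B) = 11/36
P(A|B) = P(A ∩ B) / P(B) = (1/18) / (11/36) = 2/11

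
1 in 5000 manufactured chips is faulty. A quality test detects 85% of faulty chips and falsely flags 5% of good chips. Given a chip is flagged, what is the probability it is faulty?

Let D = the rare event, + = positive/flagged.
P(D) = 1/5000
P(+|D) = 85/100 = 17/20
P(+|D') = 5/100 = 1/20
P(+) = P(+|D)P(D) + P(+|D')P(D')
     = \frac{17}{20} × \frac{1}{5000} + \frac{1}{20} × \frac{4999}{5000}
     = \frac{627}{12500}
P(D|+) = P(+|D)P(D)/P(+) = \frac{17}{5016}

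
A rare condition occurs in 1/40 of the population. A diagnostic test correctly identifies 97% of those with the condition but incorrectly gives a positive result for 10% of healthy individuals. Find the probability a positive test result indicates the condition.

Let D = the rare event, + = positive/flagged.
P(D) = 1/40
P(+|D) = 97/100
P(+|D') = 10/100 = 1/10
P(+) = P(+|D)P(D) + P(+|D')P(D')
     = \frac{97}{100} × \frac{1}{40} + \frac{1}{10} × \frac{39}{40}
     = \frac{487}{4000}
P(D|+) = P(+|D)P(D)/P(+) = \frac{97}{487}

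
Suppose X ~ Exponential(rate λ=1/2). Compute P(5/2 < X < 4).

P(5/2 < X < 4) = ∫_{5/2}^{4} f(x) dx
where f(x) = \frac{e^{- \frac{x}{2}}}{2}
= - \frac{1}{e^{2}} + e^{- \frac{5}{4}}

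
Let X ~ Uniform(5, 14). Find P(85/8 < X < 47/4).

P(85/8 < X < 47/4) = ∫_{85/8}^{47/4} f(x) dx
where f(x) = \frac{1}{9}
= \frac{1}{8}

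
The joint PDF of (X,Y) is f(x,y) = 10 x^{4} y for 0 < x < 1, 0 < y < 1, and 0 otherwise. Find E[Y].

E[Y] = ∫_0^1 ∫_0^1 y × f(x,y) dx dy
= \frac{2}{3}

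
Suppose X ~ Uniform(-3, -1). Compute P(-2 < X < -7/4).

P(-2 < X < -7/4) = ∫_{-2}^{-7/4} f(x) dx
where f(x) = \frac{1}{2}
= \frac{1}{8}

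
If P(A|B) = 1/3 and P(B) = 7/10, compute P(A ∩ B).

By definition, P(A|B) = P(A ∩ B) / P(B)
So P(A ∩ B) = P(A|B) × P(B)
= 1/3 × 7/10
= 7/30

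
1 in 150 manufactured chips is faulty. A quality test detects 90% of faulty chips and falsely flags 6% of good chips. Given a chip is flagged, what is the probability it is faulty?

Let D = the rare event, + = positive/flagged.
P(D) = 1/150
P(+|D) = 90/100 = 9/10
P(+|D') = 6/100 = 3/50
P(+) = P(+|D)P(D) + P(+|D')P(D')
     = \frac{9}{10} × \frac{1}{150} + \frac{3}{50} × \frac{149}{150}
     = \frac{41}{625}
P(D|+) = P(+|D)P(D)/P(+) = \frac{15}{164}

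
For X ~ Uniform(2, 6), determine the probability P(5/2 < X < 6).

P(5/2 < X < 6) = ∫_{5/2}^{6} f(x) dx
where f(x) = \frac{1}{4}
= \frac{7}{8}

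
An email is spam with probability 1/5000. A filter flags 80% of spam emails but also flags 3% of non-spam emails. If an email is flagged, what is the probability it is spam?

Let D = the rare event, + = positive/flagged.
P(D) = 1/5000
P(+|D) = 80/100 = 4/5
P(+|D') = 3/100
P(+) = P(+|D)P(D) + P(+|D')P(D')
     = \frac{4}{5} × \frac{1}{5000} + \frac{3}{100} × \frac{4999}{5000}
     = \frac{15077}{500000}
P(D|+) = P(+|D)P(D)/P(+) = \frac{80}{15077}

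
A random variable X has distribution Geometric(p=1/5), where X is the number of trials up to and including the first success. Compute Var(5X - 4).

For X ~ Geometric(p=1/5), where X is the number of trials up to and including the first success:
Var(X) = 20
Var(5X - 4) = (5)² × Var(X) = 25 × 20 = 500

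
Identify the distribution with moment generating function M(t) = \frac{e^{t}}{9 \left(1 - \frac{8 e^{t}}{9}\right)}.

The MGF M(t) = \frac{e^{t}}{9 \left(1 - \frac{8 e^{t}}{9}\right)} is the standard form for the Geometric distribution.
Comparing with the known MGF formula identifies: Geometric(p=1/9), X = trial number of first success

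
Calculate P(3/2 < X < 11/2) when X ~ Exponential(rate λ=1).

P(3/2 < X < 11/2) = ∫_{3/2}^{11/2} f(x) dx
where f(x) = e^{- x}
= - \frac{1 - e^{4}}{e^{\frac{11}{2}}}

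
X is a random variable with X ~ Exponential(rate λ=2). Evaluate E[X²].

Using the identity E[X²] = Var(X) + (E[X])²:
E[X] = \frac{1}{2}
Var(X) = \frac{1}{4}
E[X²] = \frac{1}{4} + (\frac{1}{2})²
= \frac{1}{2}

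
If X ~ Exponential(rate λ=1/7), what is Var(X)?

For X ~ Exponential(rate λ=1/7):
Var(X) = 49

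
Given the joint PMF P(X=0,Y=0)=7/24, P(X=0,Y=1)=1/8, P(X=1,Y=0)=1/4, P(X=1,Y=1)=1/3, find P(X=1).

P(X=1) = P(X=1,Y=0) + P(X=1,Y=1)
= 1/4 + 1/3
= 7/12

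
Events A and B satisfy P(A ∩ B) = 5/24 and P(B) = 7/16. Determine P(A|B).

P(A|B) = P(A ∩ B) / P(B)
= (5/24) / (7/16)
= 10/21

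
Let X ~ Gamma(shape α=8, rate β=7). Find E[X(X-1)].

E[X(X-1)] = E[X² - X] = E[X²] - E[X]
E[X] = \frac{8}{7}
E[X²] = Var(X) + (E[X])² = \frac{8}{49} + (\frac{8}{7})² = \frac{72}{49}
E[X(X-1)] = \frac{72}{49} - \frac{8}{7} = \frac{16}{49}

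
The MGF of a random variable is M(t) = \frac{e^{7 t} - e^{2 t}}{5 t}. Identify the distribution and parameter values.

The MGF M(t) = \frac{e^{7 t} - e^{2 t}}{5 t} is the standard form for the Uniform distribution.
Comparing with the known MGF formula identifies: Uniform(2, 7)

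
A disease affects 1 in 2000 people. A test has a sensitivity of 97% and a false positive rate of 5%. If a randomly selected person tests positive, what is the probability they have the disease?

Let D = the rare event, + = positive/flagged.
P(D) = 1/2000
P(+|D) = 97/100
P(+|D') = 5/100 = 1/20
P(+) = P(+|D)P(D) + P(+|D')P(D')
     = \frac{97}{100} × \frac{1}{2000} + \frac{1}{20} × \frac{1999}{2000}
     = \frac{2523}{50000}
P(D|+) = P(+|D)P(D)/P(+) = \frac{97}{10092}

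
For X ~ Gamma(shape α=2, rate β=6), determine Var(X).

For X ~ Gamma(shape α=2, rate β=6):
Var(X) = \frac{1}{18}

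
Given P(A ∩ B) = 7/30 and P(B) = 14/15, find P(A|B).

P(A|B) = P(A ∩ B) / P(B)
= (7/30) / (14/15)
= 1/4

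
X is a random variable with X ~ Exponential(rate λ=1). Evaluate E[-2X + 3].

For X ~ Exponential(rate λ=1):
E[X] = 1
E[-2X + 3] = -2 × E[X] + 3 = 1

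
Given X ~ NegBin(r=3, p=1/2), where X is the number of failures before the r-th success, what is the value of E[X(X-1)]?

E[X(X-1)] = E[X² - X] = E[X²] - E[X]
E[X] = 3
E[X²] = Var(X) + (E[X])² = 6 + (3)² = 15
E[X(X-1)] = 15 - 3 = 12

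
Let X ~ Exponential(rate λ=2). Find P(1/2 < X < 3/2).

P(1/2 < X < 3/2) = ∫_{1/2}^{3/2} f(x) dx
where f(x) = 2 e^{- 2 x}
= - \frac{1 - e^{2}}{e^{3}}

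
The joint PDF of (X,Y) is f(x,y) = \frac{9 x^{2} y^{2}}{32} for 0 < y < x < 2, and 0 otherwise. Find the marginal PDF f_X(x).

f_X(x) = ∫_0^x \frac{9 x^{2} y^{2}}{32} dy = \frac{3 x^{5}}{32}
for 0 < x < 2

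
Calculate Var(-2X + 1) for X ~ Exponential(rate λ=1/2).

For X ~ Exponential(rate λ=1/2):
Var(X) = 4
Var(-2X + 1) = (-2)² × Var(X) = 4 × 4 = 16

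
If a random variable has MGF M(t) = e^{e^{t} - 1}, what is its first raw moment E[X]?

To find E[X], compute M^(1)(0):
M^(1)(t) = e^{t} e^{e^{t} - 1}
M^(1)(0) = 1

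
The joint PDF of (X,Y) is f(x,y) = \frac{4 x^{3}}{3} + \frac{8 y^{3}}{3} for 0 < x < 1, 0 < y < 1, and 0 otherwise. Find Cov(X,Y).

E[XY] = ∫∫ xy × f(x,y) dx dy = \frac{2}{5}
E[X] = \frac{3}{5}
E[Y] = \frac{7}{10}
Cov(X,Y) = E[XY] - E[X]E[Y] = - \frac{1}{50}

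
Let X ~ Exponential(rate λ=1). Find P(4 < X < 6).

P(4 < X < 6) = ∫_{4}^{6} f(x) dx
where f(x) = e^{- x}
= - \frac{1 - e^{2}}{e^{6}}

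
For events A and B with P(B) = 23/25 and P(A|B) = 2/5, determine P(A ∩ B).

By definition, P(A|B) = P(A ∩ B) / P(B)
So P(A ∩ B) = P(A|B) × P(B)
= 2/5 × 23/25
= 46/125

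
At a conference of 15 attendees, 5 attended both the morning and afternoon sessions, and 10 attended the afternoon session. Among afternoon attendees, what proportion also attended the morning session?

P(A ∩ B) = 5/15 = 1/3
P(B) = 10/15 = 2/3
P(A|B) = P(A ∩ B) / P(B) = (1/3) / (2/3) = 1/2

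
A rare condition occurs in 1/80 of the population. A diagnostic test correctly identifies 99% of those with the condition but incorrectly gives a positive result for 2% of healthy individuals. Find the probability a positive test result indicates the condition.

Let D = the rare event, + = positive/flagged.
P(D) = 1/80
P(+|D) = 99/100
P(+|D') = 2/100 = 1/50
P(+) = P(+|D)P(D) + P(+|D')P(D')
     = \frac{99}{100} × \frac{1}{80} + \frac{1}{50} × \frac{79}{80}
     = \frac{257}{8000}
P(D|+) = P(+|D)P(D)/P(+) = \frac{99}{257}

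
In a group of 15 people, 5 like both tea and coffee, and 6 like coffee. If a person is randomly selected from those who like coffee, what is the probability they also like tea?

P(A ∩ B) = 5/15 = 1/3
P(B) = 6/15 = 2/5
P(A|B) = P(A ∩ B) / P(B) = (1/3) / (2/5) = 5/6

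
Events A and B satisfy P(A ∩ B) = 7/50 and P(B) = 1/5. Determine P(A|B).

P(A|B) = P(A ∩ B) / P(B)
= (7/50) / (1/5)
= 7/10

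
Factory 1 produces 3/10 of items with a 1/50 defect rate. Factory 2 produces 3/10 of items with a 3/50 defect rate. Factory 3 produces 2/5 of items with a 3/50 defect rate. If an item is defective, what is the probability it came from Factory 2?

Using Bayes' theorem:
P(F1) = 3/10, P(D|F1) = 1/50
P(F2) = 3/10, P(D|F2) = 3/50
P(F3) = 2/5, P(D|F3) = 3/50
P(D) = P(D|F1)P(F1) + P(D|F2)P(F2) + P(D|F3)P(F3)
     = \frac{6}{125}
P(F2|D) = P(D|F2)P(F2) / P(D)
= \frac{3}{8}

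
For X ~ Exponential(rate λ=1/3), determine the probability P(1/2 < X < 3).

P(1/2 < X < 3) = ∫_{1/2}^{3} f(x) dx
where f(x) = \frac{e^{- \frac{x}{3}}}{3}
= - \frac{1}{e} + e^{- \frac{1}{6}}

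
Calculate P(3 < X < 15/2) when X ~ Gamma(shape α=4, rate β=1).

P(3 < X < 15/2) = ∫_{3}^{15/2} f(x) dx
where f(x) = \frac{x^{3} e^{- x}}{6}
= - \frac{1711}{16 e^{\frac{15}{2}}} + \frac{13}{e^{3}}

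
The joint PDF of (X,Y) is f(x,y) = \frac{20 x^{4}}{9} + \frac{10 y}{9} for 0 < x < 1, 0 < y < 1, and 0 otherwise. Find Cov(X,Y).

E[XY] = ∫∫ xy × f(x,y) dx dy = \frac{10}{27}
E[X] = \frac{35}{54}
E[Y] = \frac{16}{27}
Cov(X,Y) = E[XY] - E[X]E[Y] = - \frac{10}{729}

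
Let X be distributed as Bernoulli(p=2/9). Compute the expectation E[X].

For X ~ Bernoulli(p=2/9), the expected value is:
E[X] = \frac{2}{9}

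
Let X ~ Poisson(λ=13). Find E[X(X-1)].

E[X(X-1)] = E[X² - X] = E[X²] - E[X]
E[X] = 13
E[X²] = Var(X) + (E[X])² = 13 + (13)² = 182
E[X(X-1)] = 182 - 13 = 169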